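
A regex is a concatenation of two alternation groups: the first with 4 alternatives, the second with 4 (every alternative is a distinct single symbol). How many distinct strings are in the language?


First group: 4 alternatives
Second group: 4 alternatives
Concatenation: each choice from group 1 pairs with each from group 2
Total = 4 x 4 = 16

16


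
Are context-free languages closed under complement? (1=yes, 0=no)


CFL closure properties:
  Closed under: union, concatenation, Kleene star
  NOT closed under: intersection, complement
Operation 'complement' is in not-closed list -> No (not closed)

0


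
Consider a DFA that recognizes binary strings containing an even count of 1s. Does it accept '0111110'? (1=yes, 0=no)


DFA has 2 states: q_even (start, accept=yes) and q_odd
Processing string '0111110' character by character:
  Position 0: read '0', 1-count=0 -> q_even (no change)
  Position 1: read '1', 1-count=1 -> q_odd
  Position 2: read '1', 1-count=2 -> q_even
  Position 3: read '1', 1-count=3 -> q_odd
  Position 4: read '1', 1-count=4 -> q_even
  Position 5: read '1', 1-count=5 -> q_odd
  Position 6: read '0', 1-count=5 -> q_odd (no change)
Final state: q_odd, total 1s = 5 (odd); the DFA requires an even count -> reject

0


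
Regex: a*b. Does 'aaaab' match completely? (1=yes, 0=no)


Pattern: a*b
String: 'aaaab'
Pattern requires: zero or more 'a's followed by exactly one 'b'
Found 4 leading 'a's
Remaining: 'b'
Remaining is exactly 'b' -> match
Result: 1

1


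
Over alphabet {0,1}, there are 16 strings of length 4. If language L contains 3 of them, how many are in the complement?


Alphabet: {0,1}
String length: 4
Total strings of length 4 = 2^4 = 16
Strings in L = 3
Complement = total - |L|
= 16 - 3
= 13

13


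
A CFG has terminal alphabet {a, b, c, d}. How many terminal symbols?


Terminal symbols: a, b, c, d
Counting each: a (#1), b (#2), c (#3), d (#4)
Total = 4

4


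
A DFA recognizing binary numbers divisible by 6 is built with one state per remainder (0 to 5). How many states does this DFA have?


Divisibility by 6 is tracked via the remainder mod 6: 0, 1, ..., 5
The construction assigns one state to each remainder
Number of remainders = 6

6


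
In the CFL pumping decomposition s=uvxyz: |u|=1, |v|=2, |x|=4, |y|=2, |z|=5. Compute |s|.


|s| = |u| + |v| + |x| + |y| + |z|
= 1 + 2 + 4 + 2 + 5
= 3 + 4 + 7
= 7 + 7
= 14

14


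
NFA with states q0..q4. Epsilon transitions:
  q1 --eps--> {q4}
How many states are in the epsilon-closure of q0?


Starting from q0
Initialize closure = {q0}
q0 has no outgoing epsilon transitions -> nothing to add
Final closure: {q0}
Size = 1

1


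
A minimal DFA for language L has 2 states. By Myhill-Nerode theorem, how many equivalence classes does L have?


Myhill-Nerode theorem:
Number of equivalence classes = number of states in minimal DFA
Minimal DFA states = 2
Therefore equivalence classes = 2

2


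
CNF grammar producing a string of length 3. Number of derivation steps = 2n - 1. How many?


Chomsky Normal Form derivation:
String length n = 3
Each step either:
  - Splits a nonterminal into two (n-1 such steps)
  - Converts a nonterminal to terminal (n such steps)
Total = (n-1) + n = 2n - 1
= 2(3) - 1
= 6 - 1
= 5

5


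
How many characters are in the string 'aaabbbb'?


String: 'aaabbbb'
Counting characters:
  'a' appears 3 time(s)
  'b' appears 4 time(s)
Total length = 3 + 4 = 7

7


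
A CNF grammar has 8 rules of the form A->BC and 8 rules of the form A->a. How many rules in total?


CNF allows two rule forms:
  A -> BC (binary): 8 rules
  A -> a (terminal): 8 rules
Total = 8 + 8 = 16

16


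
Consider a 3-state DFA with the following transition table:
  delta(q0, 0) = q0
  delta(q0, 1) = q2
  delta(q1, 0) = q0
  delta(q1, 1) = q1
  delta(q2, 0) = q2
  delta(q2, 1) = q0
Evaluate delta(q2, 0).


Looking up transition function:
delta(q2, 0) in the table
Row: q2, Column: 0
Result: q2

q2


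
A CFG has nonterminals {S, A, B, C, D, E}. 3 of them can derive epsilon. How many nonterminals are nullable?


Nonterminals: {S, A, B, C, D, E}
A nonterminal is nullable if it can derive epsilon
Counting nullable nonterminals: 3
Total nullable = 3

3


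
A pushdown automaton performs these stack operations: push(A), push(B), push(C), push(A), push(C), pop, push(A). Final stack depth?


Tracing stack operations:
  push(A) -> stack = [A], depth=1
  push(B) -> stack = [A,B], depth=2
  push(C) -> stack = [A,B,C], depth=3
  push(A) -> stack = [A,B,C,A], depth=4
  push(C) -> stack = [A,B,C,A,C], depth=5
  pop -> removed C, stack = [A,B,C,A], depth=4
  push(A) -> stack = [A,B,C,A,A], depth=5
Final depth = 5

5


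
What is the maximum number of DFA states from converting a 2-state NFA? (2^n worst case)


NFA has 2 states
Subset construction: each DFA state = subset of NFA states
Maximum subsets = 2^2
2^2 = 4

4


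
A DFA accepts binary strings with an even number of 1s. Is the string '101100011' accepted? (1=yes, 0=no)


DFA has 2 states: q_even (start, accept=yes) and q_odd
Processing string '101100011' character by character:
  Position 0: read '1', 1-count=1 -> q_odd
  Position 1: read '0', 1-count=1 -> q_odd (no change)
  Position 2: read '1', 1-count=2 -> q_even
  Position 3: read '1', 1-count=3 -> q_odd
  Position 4: read '0', 1-count=3 -> q_odd (no change)
  Position 5: read '0', 1-count=3 -> q_odd (no change)
  Position 6: read '0', 1-count=3 -> q_odd (no change)
  Position 7: read '1', 1-count=4 -> q_even
  Position 8: read '1', 1-count=5 -> q_odd
Final state: q_odd, total 1s = 5 (odd); the DFA requires an even count -> reject

0


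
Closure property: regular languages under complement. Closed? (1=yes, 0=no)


Regular languages are closed under:
- Union (DFA product construction)
- Intersection (DFA product construction)
- Complement (swap accept/reject states)
- Concatenation (NFA construction)
- Kleene star (NFA construction)
complement is in this list
Therefore: closed

1


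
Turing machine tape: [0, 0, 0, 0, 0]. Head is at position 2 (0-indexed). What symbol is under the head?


Tape: [0, 0, 0, 0, 0]
Positions: 0 1 2 3 4
Values:    0 0 0 0 0
Head at position 2
tape[2] = 0

0


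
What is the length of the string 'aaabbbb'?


String: 'aaabbbb'
Counting characters:
  'a' appears 3 time(s)
  'b' appears 4 time(s)
Total length = 3 + 4 = 7

7


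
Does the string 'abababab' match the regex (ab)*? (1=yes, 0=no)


Pattern: (ab)*
String: 'abababab'
Pattern requires: zero or more repetitions of 'ab'
Pairs: ['ab', 'ab', 'ab', 'ab']
All pairs are 'ab'? Yes
Result: 1

1


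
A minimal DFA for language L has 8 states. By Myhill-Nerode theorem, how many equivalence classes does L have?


Myhill-Nerode theorem:
Number of equivalence classes = number of states in minimal DFA
Minimal DFA states = 8
Therefore equivalence classes = 8

8


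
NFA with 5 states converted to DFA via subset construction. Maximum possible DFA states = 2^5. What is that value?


NFA has 5 states
Subset construction: each DFA state = subset of NFA states
Maximum subsets = 2^5
2^5 = 32

32


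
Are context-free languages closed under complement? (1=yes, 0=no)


CFL closure properties:
  Closed under: union, concatenation, Kleene star
  NOT closed under: intersection, complement
Operation 'complement' is in not-closed list -> No (not closed)

0


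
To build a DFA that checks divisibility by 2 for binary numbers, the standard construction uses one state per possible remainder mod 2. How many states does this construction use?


Divisibility by 2 is tracked via the remainder mod 2: 0, 1, ..., 1
The construction assigns one state to each remainder
Number of remainders = 2

2


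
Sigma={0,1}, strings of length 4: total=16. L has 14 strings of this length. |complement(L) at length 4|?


Alphabet: {0,1}
String length: 4
Total strings of length 4 = 2^4 = 16
Strings in L = 14
Complement = total - |L|
= 16 - 14
= 2

2


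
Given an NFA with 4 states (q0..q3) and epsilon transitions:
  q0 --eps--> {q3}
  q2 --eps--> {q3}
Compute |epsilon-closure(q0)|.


Starting from q0
Initialize closure = {q0}
Follow epsilon from q0 -> add q3
Final closure: {q0, q3}
Size = 2

2


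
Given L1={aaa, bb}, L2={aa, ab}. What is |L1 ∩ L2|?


L1 = {aaa, bb}
L2 = {aa, ab}
Checking each string in L1 against L2:
  'aaa': in L2? No
  'bb': in L2? No
Intersection = {}
|L1 ∩ L2| = 0

0


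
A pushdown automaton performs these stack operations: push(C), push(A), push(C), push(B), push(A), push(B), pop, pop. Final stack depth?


Tracing stack operations:
  push(C) -> stack = [C], depth=1
  push(A) -> stack = [C,A], depth=2
  push(C) -> stack = [C,A,C], depth=3
  push(B) -> stack = [C,A,C,B], depth=4
  push(A) -> stack = [C,A,C,B,A], depth=5
  push(B) -> stack = [C,A,C,B,A,B], depth=6
  pop -> removed B, stack = [C,A,C,B,A], depth=5
  pop -> removed A, stack = [C,A,C,B], depth=4
Final depth = 4

4


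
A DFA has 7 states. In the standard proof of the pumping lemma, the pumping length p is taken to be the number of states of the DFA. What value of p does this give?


Pumping lemma for regular languages (standard proof):
Take p = |Q|, the number of DFA states.
Any string of length >= |Q| passes through |Q|+1 states while reading its first |Q| symbols,
so by pigeonhole some state repeats, giving the loop that can be pumped.
Here |Q| = 7
Therefore the proof uses p = 7

7


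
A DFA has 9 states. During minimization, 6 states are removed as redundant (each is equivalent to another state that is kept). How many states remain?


Original DFA: 9 states
Redundant states removed: 6
Minimized states = original - removed
= 9 - 6
= 3

3


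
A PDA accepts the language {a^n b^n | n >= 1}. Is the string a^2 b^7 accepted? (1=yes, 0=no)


Language requires equal numbers of a's and b's
PDA pushes for each 'a', pops for each 'b'
Number of a's = 2
Number of b's = 7
2 != 7 -> Reject

0


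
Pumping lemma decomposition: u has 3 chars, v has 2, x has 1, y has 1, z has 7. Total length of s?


|s| = |u| + |v| + |x| + |y| + |z|
= 3 + 2 + 1 + 1 + 7
= 5 + 1 + 8
= 6 + 8
= 14

14


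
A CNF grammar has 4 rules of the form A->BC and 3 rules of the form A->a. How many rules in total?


CNF allows two rule forms:
  A -> BC (binary): 4 rules
  A -> a (terminal): 3 rules
Total = 4 + 3 = 7

7


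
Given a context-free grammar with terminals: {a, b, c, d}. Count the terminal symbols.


Terminal symbols: a, b, c, d
Counting each: a (#1), b (#2), c (#3), d (#4)
Total = 4

4


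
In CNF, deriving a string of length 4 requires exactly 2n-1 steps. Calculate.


Chomsky Normal Form derivation:
String length n = 4
Each step either:
  - Splits a nonterminal into two (n-1 such steps)
  - Converts a nonterminal to terminal (n such steps)
Total = (n-1) + n = 2n - 1
= 2(4) - 1
= 8 - 1
= 7

7


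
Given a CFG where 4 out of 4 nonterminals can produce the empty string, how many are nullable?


Nonterminals: {S, A, B, C}
A nonterminal is nullable if it can derive epsilon
Counting nullable nonterminals: 4
Total nullable = 4

4


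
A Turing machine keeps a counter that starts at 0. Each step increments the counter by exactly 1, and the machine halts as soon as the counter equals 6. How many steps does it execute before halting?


Counter starts at 0. Counting sequence:
  Step 1: counter = 1
  Step 2: counter = 2
  Step 3: counter = 3
  Step 4: counter = 4
  Step 5: counter = 5
  Step 6: counter = 6
Counter reached 6 -> halt
Total steps = 6

6


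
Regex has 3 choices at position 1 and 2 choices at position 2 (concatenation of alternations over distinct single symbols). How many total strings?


First group: 3 alternatives
Second group: 2 alternatives
Concatenation: each choice from group 1 pairs with each from group 2
Total = 3 x 2 = 6

6


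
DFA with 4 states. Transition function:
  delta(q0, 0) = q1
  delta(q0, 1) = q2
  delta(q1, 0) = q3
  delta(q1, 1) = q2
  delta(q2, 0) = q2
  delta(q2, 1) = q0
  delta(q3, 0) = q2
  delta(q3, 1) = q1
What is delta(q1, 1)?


Looking up transition function:
delta(q1, 1) in the table
Row: q1, Column: 1
Result: q2

q2


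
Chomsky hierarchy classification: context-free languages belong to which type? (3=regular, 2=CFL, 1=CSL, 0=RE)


Chomsky hierarchy levels:
  Type 3: Regular (DFA/NFA/regex)
  Type 2: Context-free (PDA)
  Type 1: Context-sensitive
  Type 0: Recursively enumerable (TM)
'context-free' corresponds to Type 2

2


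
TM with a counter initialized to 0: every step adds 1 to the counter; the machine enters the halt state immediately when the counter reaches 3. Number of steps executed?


Counter starts at 0. Counting sequence:
  Step 1: counter = 1
  Step 2: counter = 2
  Step 3: counter = 3
Counter reached 3 -> halt
Total steps = 3

3


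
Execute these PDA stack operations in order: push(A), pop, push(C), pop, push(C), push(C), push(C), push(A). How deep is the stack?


Tracing stack operations:
  push(A) -> stack = [A], depth=1
  pop -> removed A, stack = [], depth=0
  push(C) -> stack = [C], depth=1
  pop -> removed C, stack = [], depth=0
  push(C) -> stack = [C], depth=1
  push(C) -> stack = [C,C], depth=2
  push(C) -> stack = [C,C,C], depth=3
  push(A) -> stack = [C,C,C,A], depth=4
Final depth = 4

4


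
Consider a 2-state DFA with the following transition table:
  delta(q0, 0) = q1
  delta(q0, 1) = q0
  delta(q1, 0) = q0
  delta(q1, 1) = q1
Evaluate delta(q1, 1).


Looking up transition function:
delta(q1, 1) in the table
Row: q1, Column: 1
Result: q1

q1


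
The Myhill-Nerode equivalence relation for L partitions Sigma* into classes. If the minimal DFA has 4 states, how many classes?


Myhill-Nerode theorem:
Number of equivalence classes = number of states in minimal DFA
Minimal DFA states = 4
Therefore equivalence classes = 4

4


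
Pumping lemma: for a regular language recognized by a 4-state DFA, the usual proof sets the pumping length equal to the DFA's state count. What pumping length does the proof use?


Pumping lemma for regular languages (standard proof):
Take p = |Q|, the number of DFA states.
Any string of length >= |Q| passes through |Q|+1 states while reading its first |Q| symbols,
so by pigeonhole some state repeats, giving the loop that can be pumped.
Here |Q| = 4
Therefore the proof uses p = 4

4


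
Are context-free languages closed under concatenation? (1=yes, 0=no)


CFL closure properties:
  Closed under: union, concatenation, Kleene star
  NOT closed under: intersection, complement
Operation 'concatenation' is in closed list -> Yes (closed)

1


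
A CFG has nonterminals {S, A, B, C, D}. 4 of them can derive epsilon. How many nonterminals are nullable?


Nonterminals: {S, A, B, C, D}
A nonterminal is nullable if it can derive epsilon
Counting nullable nonterminals: 4
Total nullable = 4

4


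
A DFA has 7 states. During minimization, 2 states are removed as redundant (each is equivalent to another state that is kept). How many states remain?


Original DFA: 7 states
Redundant states removed: 2
Minimized states = original - removed
= 7 - 2
= 5

5


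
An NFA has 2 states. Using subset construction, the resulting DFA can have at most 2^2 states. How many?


NFA has 2 states
Subset construction: each DFA state = subset of NFA states
Maximum subsets = 2^2
2^2 = 4

4


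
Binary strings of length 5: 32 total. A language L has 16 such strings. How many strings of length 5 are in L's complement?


Alphabet: {0,1}
String length: 5
Total strings of length 5 = 2^5 = 32
Strings in L = 16
Complement = total - |L|
= 32 - 16
= 16

16


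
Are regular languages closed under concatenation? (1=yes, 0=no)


Regular languages are closed under:
- Union (DFA product construction)
- Intersection (DFA product construction)
- Complement (swap accept/reject states)
- Concatenation (NFA construction)
- Kleene star (NFA construction)
concatenation is in this list
Therefore: closed

1


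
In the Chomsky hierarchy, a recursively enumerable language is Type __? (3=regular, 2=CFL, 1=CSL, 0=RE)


Chomsky hierarchy levels:
  Type 3: Regular (DFA/NFA/regex)
  Type 2: Context-free (PDA)
  Type 1: Context-sensitive
  Type 0: Recursively enumerable (TM)
'recursively enumerable' corresponds to Type 0

0


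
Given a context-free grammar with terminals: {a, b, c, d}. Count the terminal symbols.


Terminal symbols: a, b, c, d
Counting each: a (#1), b (#2), c (#3), d (#4)
Total = 4

4


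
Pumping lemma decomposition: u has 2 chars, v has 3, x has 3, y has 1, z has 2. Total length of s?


|s| = |u| + |v| + |x| + |y| + |z|
= 2 + 3 + 3 + 1 + 2
= 5 + 3 + 3
= 8 + 3
= 11

11


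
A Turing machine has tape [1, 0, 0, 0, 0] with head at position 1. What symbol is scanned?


Tape: [1, 0, 0, 0, 0]
Positions: 0 1 2 3 4
Values:    1 0 0 0 0
Head at position 1
tape[1] = 0

0


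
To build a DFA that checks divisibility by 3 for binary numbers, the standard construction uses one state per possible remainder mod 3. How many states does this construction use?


Divisibility by 3 is tracked via the remainder mod 3: 0, 1, ..., 2
The construction assigns one state to each remainder
Number of remainders = 3

3


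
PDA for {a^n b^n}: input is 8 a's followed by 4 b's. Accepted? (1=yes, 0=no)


Language requires equal numbers of a's and b's
PDA pushes for each 'a', pops for each 'b'
Number of a's = 8
Number of b's = 4
8 != 4 -> Reject

0


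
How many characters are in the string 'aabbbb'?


String: 'aabbbb'
Counting characters:
  'a' appears 2 time(s)
  'b' appears 4 time(s)
Total length = 2 + 4 = 6

6


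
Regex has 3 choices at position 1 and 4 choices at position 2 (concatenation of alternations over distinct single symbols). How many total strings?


First group: 3 alternatives
Second group: 4 alternatives
Concatenation: each choice from group 1 pairs with each from group 2
Total = 3 x 4 = 12

12


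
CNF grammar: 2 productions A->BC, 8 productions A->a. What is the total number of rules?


CNF allows two rule forms:
  A -> BC (binary): 2 rules
  A -> a (terminal): 8 rules
Total = 2 + 8 = 10

10


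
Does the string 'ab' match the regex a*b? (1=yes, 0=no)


Pattern: a*b
String: 'ab'
Pattern requires: zero or more 'a's followed by exactly one 'b'
Found 1 leading 'a's
Remaining: 'b'
Remaining is exactly 'b' -> match
Result: 1

1


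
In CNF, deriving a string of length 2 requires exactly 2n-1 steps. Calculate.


Chomsky Normal Form derivation:
String length n = 2
Each step either:
  - Splits a nonterminal into two (n-1 such steps)
  - Converts a nonterminal to terminal (n such steps)
Total = (n-1) + n = 2n - 1
= 2(2) - 1
= 4 - 1
= 3

3


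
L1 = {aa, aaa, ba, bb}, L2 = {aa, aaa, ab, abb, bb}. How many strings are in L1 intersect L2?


L1 = {aa, aaa, ba, bb}
L2 = {aa, aaa, ab, abb, bb}
Checking each string in L1 against L2:
  'aa': in L2? Yes
  'aaa': in L2? Yes
  'ba': in L2? No
  'bb': in L2? Yes
Intersection = {aa, aaa, bb}
|L1 ∩ L2| = 3

3


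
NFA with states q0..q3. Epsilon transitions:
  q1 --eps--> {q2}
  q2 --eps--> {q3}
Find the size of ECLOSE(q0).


Starting from q0
Initialize closure = {q0}
q0 has no outgoing epsilon transitions -> nothing to add
Final closure: {q0}
Size = 1

1


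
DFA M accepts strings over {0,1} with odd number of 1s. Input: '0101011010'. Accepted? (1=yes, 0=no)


DFA has 2 states: q_even (start, accept=no) and q_odd
Processing string '0101011010' character by character:
  Position 0: read '0', 1-count=0 -> q_even (no change)
  Position 1: read '1', 1-count=1 -> q_odd
  Position 2: read '0', 1-count=1 -> q_odd (no change)
  Position 3: read '1', 1-count=2 -> q_even
  Position 4: read '0', 1-count=2 -> q_even (no change)
  Position 5: read '1', 1-count=3 -> q_odd
  Position 6: read '1', 1-count=4 -> q_even
  Position 7: read '0', 1-count=4 -> q_even (no change)
  Position 8: read '1', 1-count=5 -> q_odd
  Position 9: read '0', 1-count=5 -> q_odd (no change)
Final state: q_odd, total 1s = 5 (odd); the DFA requires an odd count -> accept

1


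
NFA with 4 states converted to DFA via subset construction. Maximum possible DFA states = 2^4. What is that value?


NFA has 4 states
Subset construction: each DFA state = subset of NFA states
Maximum subsets = 2^4
2^4 = 16

16


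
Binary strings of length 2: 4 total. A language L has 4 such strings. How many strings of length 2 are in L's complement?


Alphabet: {0,1}
String length: 2
Total strings of length 2 = 2^2 = 4
Strings in L = 4
Complement = total - |L|
= 4 - 4
= 0

0


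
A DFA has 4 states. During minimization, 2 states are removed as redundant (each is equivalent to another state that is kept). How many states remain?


Original DFA: 4 states
Redundant states removed: 2
Minimized states = original - removed
= 4 - 2
= 2

2


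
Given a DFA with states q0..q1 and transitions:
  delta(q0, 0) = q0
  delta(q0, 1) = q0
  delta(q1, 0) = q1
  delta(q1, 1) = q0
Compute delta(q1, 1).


Looking up transition function:
delta(q1, 1) in the table
Row: q1, Column: 1
Result: q0

q0


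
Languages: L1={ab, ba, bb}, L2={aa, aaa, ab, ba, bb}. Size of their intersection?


L1 = {ab, ba, bb}
L2 = {aa, aaa, ab, ba, bb}
Checking each string in L1 against L2:
  'ab': in L2? Yes
  'ba': in L2? Yes
  'bb': in L2? Yes
Intersection = {ab, ba, bb}
|L1 ∩ L2| = 3

3


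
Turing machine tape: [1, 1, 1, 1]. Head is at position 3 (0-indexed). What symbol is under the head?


Tape: [1, 1, 1, 1]
Positions: 0 1 2 3
Values:    1 1 1 1
Head at position 3
tape[3] = 1

1


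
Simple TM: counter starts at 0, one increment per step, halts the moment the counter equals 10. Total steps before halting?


Counter starts at 0. Counting sequence:
  Step 1: counter = 1
  Step 2: counter = 2
  Step 3: counter = 3
  Step 4: counter = 4
  Step 5: counter = 5
  Step 6: counter = 6
  ...
  Step 10: counter = 10
Counter reached 10 -> halt
Total steps = 10

10


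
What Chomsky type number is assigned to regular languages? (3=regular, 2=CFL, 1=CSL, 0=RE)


Chomsky hierarchy levels:
  Type 3: Regular (DFA/NFA/regex)
  Type 2: Context-free (PDA)
  Type 1: Context-sensitive
  Type 0: Recursively enumerable (TM)
'regular' corresponds to Type 3

3


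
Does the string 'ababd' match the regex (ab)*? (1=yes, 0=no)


Pattern: (ab)*
String: 'ababd'
Pattern requires: zero or more repetitions of 'ab'
Length 5 is odd -> cannot be (ab)* -> no match
Result: 0

0


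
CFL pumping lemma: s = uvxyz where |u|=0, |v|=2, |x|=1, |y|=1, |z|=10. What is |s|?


|s| = |u| + |v| + |x| + |y| + |z|
= 0 + 2 + 1 + 1 + 10
= 2 + 1 + 11
= 3 + 11
= 14

14


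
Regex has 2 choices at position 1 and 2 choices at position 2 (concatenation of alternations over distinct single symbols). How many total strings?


First group: 2 alternatives
Second group: 2 alternatives
Concatenation: each choice from group 1 pairs with each from group 2
Total = 2 x 2 = 4

4


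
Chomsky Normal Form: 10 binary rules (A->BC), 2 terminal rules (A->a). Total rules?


CNF allows two rule forms:
  A -> BC (binary): 10 rules
  A -> a (terminal): 2 rules
Total = 10 + 2 = 12

12


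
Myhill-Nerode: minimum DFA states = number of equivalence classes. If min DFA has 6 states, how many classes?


Myhill-Nerode theorem:
Number of equivalence classes = number of states in minimal DFA
Minimal DFA states = 6
Therefore equivalence classes = 6

6


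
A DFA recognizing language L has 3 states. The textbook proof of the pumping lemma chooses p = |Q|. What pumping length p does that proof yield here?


Pumping lemma for regular languages (standard proof):
Take p = |Q|, the number of DFA states.
Any string of length >= |Q| passes through |Q|+1 states while reading its first |Q| symbols,
so by pigeonhole some state repeats, giving the loop that can be pumped.
Here |Q| = 3
Therefore the proof uses p = 3

3


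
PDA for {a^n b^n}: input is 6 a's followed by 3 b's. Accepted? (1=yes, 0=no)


Language requires equal numbers of a's and b's
PDA pushes for each 'a', pops for each 'b'
Number of a's = 6
Number of b's = 3
6 != 3 -> Reject

0


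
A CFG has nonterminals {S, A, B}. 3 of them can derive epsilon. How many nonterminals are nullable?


Nonterminals: {S, A, B}
A nonterminal is nullable if it can derive epsilon
Counting nullable nonterminals: 3
Total nullable = 3

3


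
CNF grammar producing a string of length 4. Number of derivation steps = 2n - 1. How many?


Chomsky Normal Form derivation:
String length n = 4
Each step either:
  - Splits a nonterminal into two (n-1 such steps)
  - Converts a nonterminal to terminal (n such steps)
Total = (n-1) + n = 2n - 1
= 2(4) - 1
= 8 - 1
= 7

7


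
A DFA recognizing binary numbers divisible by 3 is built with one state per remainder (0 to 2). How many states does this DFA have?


Divisibility by 3 is tracked via the remainder mod 3: 0, 1, ..., 2
The construction assigns one state to each remainder
Number of remainders = 3

3


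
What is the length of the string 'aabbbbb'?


String: 'aabbbbb'
Counting characters:
  'a' appears 2 time(s)
  'b' appears 5 time(s)
Total length = 2 + 5 = 7

7


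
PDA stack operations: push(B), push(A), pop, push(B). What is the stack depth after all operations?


Tracing stack operations:
  push(B) -> stack = [B], depth=1
  push(A) -> stack = [B,A], depth=2
  pop -> removed A, stack = [B], depth=1
  push(B) -> stack = [B,B], depth=2
Final depth = 2

2


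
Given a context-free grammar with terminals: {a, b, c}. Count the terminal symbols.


Terminal symbols: a, b, c
Counting each: a (#1), b (#2), c (#3)
Total = 3

3


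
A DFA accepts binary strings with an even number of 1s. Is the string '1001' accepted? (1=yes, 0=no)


DFA has 2 states: q_even (start, accept=yes) and q_odd
Processing string '1001' character by character:
  Position 0: read '1', 1-count=1 -> q_odd
  Position 1: read '0', 1-count=1 -> q_odd (no change)
  Position 2: read '0', 1-count=1 -> q_odd (no change)
  Position 3: read '1', 1-count=2 -> q_even
Final state: q_even, total 1s = 2 (even); the DFA requires an even count -> accept

1


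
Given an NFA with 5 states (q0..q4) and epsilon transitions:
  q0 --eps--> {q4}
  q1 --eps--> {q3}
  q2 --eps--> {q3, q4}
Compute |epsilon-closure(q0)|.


Starting from q0
Initialize closure = {q0}
Follow epsilon from q0 -> add q4
Final closure: {q0, q4}
Size = 2

2


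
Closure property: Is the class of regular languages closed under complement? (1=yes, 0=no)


Regular languages are closed under all standard operations:
- Union: Yes (product construction)
- Intersection: Yes (product construction)
- Complement: Yes (swap accept/reject)
- Concatenation: Yes (NFA construction)
Operation: complement -> Closed

1


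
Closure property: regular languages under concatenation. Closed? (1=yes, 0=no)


Regular languages are closed under:
- Union (DFA product construction)
- Intersection (DFA product construction)
- Complement (swap accept/reject states)
- Concatenation (NFA construction)
- Kleene star (NFA construction)
concatenation is in this list
Therefore: closed

1


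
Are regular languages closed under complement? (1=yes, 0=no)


Regular languages are closed under:
- Union (DFA product construction)
- Intersection (DFA product construction)
- Complement (swap accept/reject states)
- Concatenation (NFA construction)
- Kleene star (NFA construction)
complement is in this list
Therefore: closed

1


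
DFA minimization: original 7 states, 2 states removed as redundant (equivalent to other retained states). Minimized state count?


Original DFA: 7 states
Redundant states removed: 2
Minimized states = original - removed
= 7 - 2
= 5

5


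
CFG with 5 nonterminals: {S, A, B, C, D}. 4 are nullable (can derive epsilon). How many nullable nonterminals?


Nonterminals: {S, A, B, C, D}
A nonterminal is nullable if it can derive epsilon
Counting nullable nonterminals: 4
Total nullable = 4

4


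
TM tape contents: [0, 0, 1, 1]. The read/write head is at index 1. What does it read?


Tape: [0, 0, 1, 1]
Positions: 0 1 2 3
Values:    0 0 1 1
Head at position 1
tape[1] = 0

0


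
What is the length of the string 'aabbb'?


String: 'aabbb'
Counting characters:
  'a' appears 2 time(s)
  'b' appears 3 time(s)
Total length = 2 + 3 = 5

5


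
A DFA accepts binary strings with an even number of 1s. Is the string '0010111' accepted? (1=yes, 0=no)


DFA has 2 states: q_even (start, accept=yes) and q_odd
Processing string '0010111' character by character:
  Position 0: read '0', 1-count=0 -> q_even (no change)
  Position 1: read '0', 1-count=0 -> q_even (no change)
  Position 2: read '1', 1-count=1 -> q_odd
  Position 3: read '0', 1-count=1 -> q_odd (no change)
  Position 4: read '1', 1-count=2 -> q_even
  Position 5: read '1', 1-count=3 -> q_odd
  Position 6: read '1', 1-count=4 -> q_even
Final state: q_even, total 1s = 4 (even); the DFA requires an even count -> accept

1


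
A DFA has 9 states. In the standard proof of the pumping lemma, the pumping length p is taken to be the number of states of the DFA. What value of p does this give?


Pumping lemma for regular languages (standard proof):
Take p = |Q|, the number of DFA states.
Any string of length >= |Q| passes through |Q|+1 states while reading its first |Q| symbols,
so by pigeonhole some state repeats, giving the loop that can be pumped.
Here |Q| = 9
Therefore the proof uses p = 9

9


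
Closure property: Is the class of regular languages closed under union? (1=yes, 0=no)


Regular languages are closed under all standard operations:
- Union: Yes (product construction)
- Intersection: Yes (product construction)
- Complement: Yes (swap accept/reject)
- Concatenation: Yes (NFA construction)
Operation: union -> Closed

1


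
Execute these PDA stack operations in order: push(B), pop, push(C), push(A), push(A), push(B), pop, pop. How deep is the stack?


Tracing stack operations:
  push(B) -> stack = [B], depth=1
  pop -> removed B, stack = [], depth=0
  push(C) -> stack = [C], depth=1
  push(A) -> stack = [C,A], depth=2
  push(A) -> stack = [C,A,A], depth=3
  push(B) -> stack = [C,A,A,B], depth=4
  pop -> removed B, stack = [C,A,A], depth=3
  pop -> removed A, stack = [C,A], depth=2
Final depth = 2

2


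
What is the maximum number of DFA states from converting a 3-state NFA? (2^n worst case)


NFA has 3 states
Subset construction: each DFA state = subset of NFA states
Maximum subsets = 2^3
2^3 = 8

8


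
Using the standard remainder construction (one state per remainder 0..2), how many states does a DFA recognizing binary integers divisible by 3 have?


Divisibility by 3 is tracked via the remainder mod 3: 0, 1, ..., 2
The construction assigns one state to each remainder
Number of remainders = 3

3


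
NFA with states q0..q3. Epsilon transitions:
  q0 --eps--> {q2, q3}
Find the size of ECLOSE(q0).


Starting from q0
Initialize closure = {q0}
Follow epsilon from q0 -> add q2
Follow epsilon from q0 -> add q3
Final closure: {q0, q2, q3}
Size = 3

3


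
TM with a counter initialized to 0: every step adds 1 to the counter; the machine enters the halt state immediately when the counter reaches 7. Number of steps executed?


Counter starts at 0. Counting sequence:
  Step 1: counter = 1
  Step 2: counter = 2
  Step 3: counter = 3
  Step 4: counter = 4
  Step 5: counter = 5
  Step 6: counter = 6
  Step 7: counter = 7
Counter reached 7 -> halt
Total steps = 7

7


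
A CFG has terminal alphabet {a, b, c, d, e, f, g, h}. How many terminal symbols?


Terminal symbols: a, b, c, d, e, f, g, h
Counting each: a (#1), b (#2), c (#3), d (#4), e (#5), f (#6), g (#7), h (#8)
Total = 8

8


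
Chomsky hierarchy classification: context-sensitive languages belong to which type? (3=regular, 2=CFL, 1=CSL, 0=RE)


Chomsky hierarchy levels:
  Type 3: Regular (DFA/NFA/regex)
  Type 2: Context-free (PDA)
  Type 1: Context-sensitive
  Type 0: Recursively enumerable (TM)
'context-sensitive' corresponds to Type 1

1


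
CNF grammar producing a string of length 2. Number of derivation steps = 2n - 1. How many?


Chomsky Normal Form derivation:
String length n = 2
Each step either:
  - Splits a nonterminal into two (n-1 such steps)
  - Converts a nonterminal to terminal (n such steps)
Total = (n-1) + n = 2n - 1
= 2(2) - 1
= 4 - 1
= 3

3


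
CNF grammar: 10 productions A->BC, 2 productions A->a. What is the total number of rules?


CNF allows two rule forms:
  A -> BC (binary): 10 rules
  A -> a (terminal): 2 rules
Total = 10 + 2 = 12

12


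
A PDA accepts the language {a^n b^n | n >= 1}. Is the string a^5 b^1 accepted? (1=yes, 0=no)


Language requires equal numbers of a's and b's
PDA pushes for each 'a', pops for each 'b'
Number of a's = 5
Number of b's = 1
5 != 1 -> Reject

0


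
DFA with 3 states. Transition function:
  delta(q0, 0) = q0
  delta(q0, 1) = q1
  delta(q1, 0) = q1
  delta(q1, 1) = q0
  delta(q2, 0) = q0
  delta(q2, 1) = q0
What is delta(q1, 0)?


Looking up transition function:
delta(q1, 0) in the table
Row: q1, Column: 0
Result: q1

q1


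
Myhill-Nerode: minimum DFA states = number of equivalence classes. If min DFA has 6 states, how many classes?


Myhill-Nerode theorem:
Number of equivalence classes = number of states in minimal DFA
Minimal DFA states = 6
Therefore equivalence classes = 6

6


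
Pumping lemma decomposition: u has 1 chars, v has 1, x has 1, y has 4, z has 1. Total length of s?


|s| = |u| + |v| + |x| + |y| + |z|
= 1 + 1 + 1 + 4 + 1
= 2 + 1 + 5
= 3 + 5
= 8

8


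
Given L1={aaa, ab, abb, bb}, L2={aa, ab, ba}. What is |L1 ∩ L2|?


L1 = {aaa, ab, abb, bb}
L2 = {aa, ab, ba}
Checking each string in L1 against L2:
  'aaa': in L2? No
  'ab': in L2? Yes
  'abb': in L2? No
  'bb': in L2? No
Intersection = {ab}
|L1 ∩ L2| = 1

1


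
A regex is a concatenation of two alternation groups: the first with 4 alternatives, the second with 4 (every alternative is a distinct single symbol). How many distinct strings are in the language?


First group: 4 alternatives
Second group: 4 alternatives
Concatenation: each choice from group 1 pairs with each from group 2
Total = 4 x 4 = 16

16


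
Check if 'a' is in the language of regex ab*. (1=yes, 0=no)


Pattern: ab*
String: 'a'
Pattern requires: exactly one 'a' followed by zero or more 'b's
First char is 'a' -> OK
Rest '': all b's? Yes
Result: 1

1


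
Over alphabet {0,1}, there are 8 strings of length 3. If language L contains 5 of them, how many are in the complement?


Alphabet: {0,1}
String length: 3
Total strings of length 3 = 2^3 = 8
Strings in L = 5
Complement = total - |L|
= 8 - 5
= 3

3


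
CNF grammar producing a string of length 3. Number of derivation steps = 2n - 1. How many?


Chomsky Normal Form derivation:
String length n = 3
Each step either:
  - Splits a nonterminal into two (n-1 such steps)
  - Converts a nonterminal to terminal (n such steps)
Total = (n-1) + n = 2n - 1
= 2(3) - 1
= 6 - 1
= 5

5


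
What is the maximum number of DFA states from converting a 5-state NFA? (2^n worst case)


NFA has 5 states
Subset construction: each DFA state = subset of NFA states
Maximum subsets = 2^5
2^5 = 32

32


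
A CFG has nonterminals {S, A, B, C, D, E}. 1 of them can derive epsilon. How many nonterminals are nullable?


Nonterminals: {S, A, B, C, D, E}
A nonterminal is nullable if it can derive epsilon
Counting nullable nonterminals: 1
Total nullable = 1

1


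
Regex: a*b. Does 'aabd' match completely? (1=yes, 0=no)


Pattern: a*b
String: 'aabd'
Pattern requires: zero or more 'a's followed by exactly one 'b'
Found 2 leading 'a's
Remaining: 'bd'
Remaining is not 'b' -> no match
Result: 0

0


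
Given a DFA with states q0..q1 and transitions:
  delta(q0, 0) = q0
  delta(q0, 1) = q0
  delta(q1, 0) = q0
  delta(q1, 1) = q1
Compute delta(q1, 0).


Looking up transition function:
delta(q1, 0) in the table
Row: q1, Column: 0
Result: q0

q0


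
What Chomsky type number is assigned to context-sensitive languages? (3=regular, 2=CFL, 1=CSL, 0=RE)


Chomsky hierarchy levels:
  Type 3: Regular (DFA/NFA/regex)
  Type 2: Context-free (PDA)
  Type 1: Context-sensitive
  Type 0: Recursively enumerable (TM)
'context-sensitive' corresponds to Type 1

1


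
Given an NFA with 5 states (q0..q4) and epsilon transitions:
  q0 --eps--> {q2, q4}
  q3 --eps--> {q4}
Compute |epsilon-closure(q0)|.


Starting from q0
Initialize closure = {q0}
Follow epsilon from q0 -> add q2
Follow epsilon from q0 -> add q4
Final closure: {q0, q2, q4}
Size = 3

3


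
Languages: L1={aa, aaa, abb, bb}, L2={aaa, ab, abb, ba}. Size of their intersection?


L1 = {aa, aaa, abb, bb}
L2 = {aaa, ab, abb, ba}
Checking each string in L1 against L2:
  'aa': in L2? No
  'aaa': in L2? Yes
  'abb': in L2? Yes
  'bb': in L2? No
Intersection = {aaa, abb}
|L1 ∩ L2| = 2

2


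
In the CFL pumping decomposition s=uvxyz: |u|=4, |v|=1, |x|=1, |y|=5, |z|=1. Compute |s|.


|s| = |u| + |v| + |x| + |y| + |z|
= 4 + 1 + 1 + 5 + 1
= 5 + 1 + 6
= 6 + 6
= 12

12


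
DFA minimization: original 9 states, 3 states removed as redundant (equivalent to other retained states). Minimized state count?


Original DFA: 9 states
Redundant states removed: 3
Minimized states = original - removed
= 9 - 3
= 6

6


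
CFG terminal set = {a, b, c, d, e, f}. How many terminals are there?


Terminal symbols: a, b, c, d, e, f
Counting each: a (#1), b (#2), c (#3), d (#4), e (#5), f (#6)
Total = 6

6


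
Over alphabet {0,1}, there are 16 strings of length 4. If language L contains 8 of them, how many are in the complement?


Alphabet: {0,1}
String length: 4
Total strings of length 4 = 2^4 = 16
Strings in L = 8
Complement = total - |L|
= 16 - 8
= 8

8


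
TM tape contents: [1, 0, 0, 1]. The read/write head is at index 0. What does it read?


Tape: [1, 0, 0, 1]
Positions: 0 1 2 3
Values:    1 0 0 1
Head at position 0
tape[0] = 1

1


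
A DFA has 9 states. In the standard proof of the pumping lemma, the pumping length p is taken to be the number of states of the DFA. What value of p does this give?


Pumping lemma for regular languages (standard proof):
Take p = |Q|, the number of DFA states.
Any string of length >= |Q| passes through |Q|+1 states while reading its first |Q| symbols,
so by pigeonhole some state repeats, giving the loop that can be pumped.
Here |Q| = 9
Therefore the proof uses p = 9

9


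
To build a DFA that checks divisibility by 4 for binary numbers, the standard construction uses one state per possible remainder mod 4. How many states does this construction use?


Divisibility by 4 is tracked via the remainder mod 4: 0, 1, ..., 3
The construction assigns one state to each remainder
Number of remainders = 4

4


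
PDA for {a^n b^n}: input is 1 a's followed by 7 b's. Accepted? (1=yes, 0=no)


Language requires equal numbers of a's and b's
PDA pushes for each 'a', pops for each 'b'
Number of a's = 1
Number of b's = 7
1 != 7 -> Reject

0


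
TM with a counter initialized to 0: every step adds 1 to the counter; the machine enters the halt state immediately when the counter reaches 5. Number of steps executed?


Counter starts at 0. Counting sequence:
  Step 1: counter = 1
  Step 2: counter = 2
  Step 3: counter = 3
  Step 4: counter = 4
  Step 5: counter = 5
Counter reached 5 -> halt
Total steps = 5

5


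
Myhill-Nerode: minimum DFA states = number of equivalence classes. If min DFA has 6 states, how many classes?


Myhill-Nerode theorem:
Number of equivalence classes = number of states in minimal DFA
Minimal DFA states = 6
Therefore equivalence classes = 6

6


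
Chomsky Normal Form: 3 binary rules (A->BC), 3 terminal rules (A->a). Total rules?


CNF allows two rule forms:
  A -> BC (binary): 3 rules
  A -> a (terminal): 3 rules
Total = 3 + 3 = 6

6
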